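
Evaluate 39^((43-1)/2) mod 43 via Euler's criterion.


p = 43 is prime and the exponent is (p-1)/2 = 21, so by Euler's criterion 39^21 = (39/43) = +1 or -1 mod 43.
Compute by square-and-multiply:
  21 = 16 + 4 + 1 (binary 10101)
  Repeated squaring mod 43: 39^1 = 39, 39^2 = 16, 39^4 = 41, 39^8 = 4, 39^16 = 16
  39^21 = 39^16 * 39^4 * 39^1 = 16 * 41 * 39 mod 43
    16 * 41 = 656 = 11 mod 43
    11 * 39 = 429 = 42 mod 43
  39^21 = 42 mod 43
Result 42 = p - 1 = -1 mod 43: 39 is a quadratic non-residue mod 43. As a residue in [0, p-1] the value is 42.
39^21 mod 43 = 42

42


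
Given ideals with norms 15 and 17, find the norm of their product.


N(IJ) = N(I) * N(J)
= 15 * 17
= 255

255


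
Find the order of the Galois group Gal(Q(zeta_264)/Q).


|Gal(Q(zeta_264)/Q)| = phi(264)
= 80

80


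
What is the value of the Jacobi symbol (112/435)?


Compute (112/435) via quadratic reciprocity:
  pull out 2: (2/435) = -1  (since 435 mod 8 = 3)
  pull out 2: (2/435) = -1  (since 435 mod 8 = 3)
  pull out 2: (2/435) = -1  (since 435 mod 8 = 3)
  pull out 2: (2/435) = -1  (since 435 mod 8 = 3)
  reciprocity: (7/435) -> -(435/7)
  reduce: (1/7)
  (1/7) = 1
Product of signs = -1

-1


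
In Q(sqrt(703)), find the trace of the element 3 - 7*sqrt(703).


Tr(a + b*sqrt(d)) = (a + b*sqrt(d)) + (a - b*sqrt(d)) = 2a
= 2 * (3)
= 6

6


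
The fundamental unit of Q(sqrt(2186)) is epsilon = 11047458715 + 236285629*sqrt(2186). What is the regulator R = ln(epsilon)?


epsilon = 11047458715 + 236285629*sqrt(2186)
= 2.2095e+10
R = ln(2.2095e+10)
= 23.8186

23.8186


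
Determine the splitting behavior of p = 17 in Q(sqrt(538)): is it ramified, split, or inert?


K = Q(sqrt(538)). Since d mod 4 = 2, disc(K) = 2152.
Check p | disc: 2152 mod 17 = 10.
p does not divide disc. Compute Legendre symbol (d/p):
11^((17-1)/2) mod 17 = -1
(d/p) = -1, so p is inert: (p) stays prime with e=1, f=2, g=1.
Therefore p is inert.

inert


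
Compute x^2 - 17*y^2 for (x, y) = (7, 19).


x^2 - d*y^2
= 7^2 - 17*19^2
= 49 - 6137
= -6088

-6088


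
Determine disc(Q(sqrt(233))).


For K = Q(sqrt(d)) with d squarefree: disc(K) = d if d = 1 mod 4, and disc(K) = 4d if d = 2 or 3 mod 4.
Here d = 233, and d mod 4 = 1.
d = 1 mod 4 (O_K = Z[(1+sqrt(d))/2]), so disc(K) = d = 233

233


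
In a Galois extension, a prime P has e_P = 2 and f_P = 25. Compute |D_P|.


|D_P| = e * f
= 2 * 25
= 50

50


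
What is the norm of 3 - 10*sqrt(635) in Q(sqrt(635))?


N(a + b*sqrt(d)) = a^2 - d*b^2
= (3)^2 - (635)*(-10)^2
= 9 - 63500
= -63491

-63491


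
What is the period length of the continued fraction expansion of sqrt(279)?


Run the CF algorithm for sqrt(279).
a_0 = floor(sqrt(279)) = 16; set m_0=0, q_0=1.
Recurrence: m' = q*a - m,  q' = (d - m'^2)/q,  a' = floor((a_0 + m')/q').
  step 1: m=16, q=23, a=1
  step 2: m=7, q=10, a=2
  step 3: m=13, q=11, a=2
  step 4: m=9, q=18, a=1
  step 5: m=9, q=11, a=2
  step 6: m=13, q=10, a=2
  step 7: m=7, q=23, a=1
  step 8: m=16, q=1, a=32
a_8 = 2*a_0 = 32, so the period closes here.
sqrt(279) = [16; 1, 2, 2, 1, 2, 2, 1, 32]
Period length = 8

8


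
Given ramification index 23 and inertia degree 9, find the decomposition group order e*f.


|D_P| = e * f
= 23 * 9
= 207

207


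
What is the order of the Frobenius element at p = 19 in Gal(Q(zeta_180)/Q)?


The Frobenius at p in Gal(Q(zeta_n)/Q) = (Z/nZ)* is the class of p, so its order is ord_180(19), the smallest k >= 1 with 19^k = 1 mod 180.
n = 180 = 2^2 * 3^2 * 5, phi(180) = 48; the order divides phi(n).
Divisors of 48: 1, 2, 3, 4, 6, 8, 12, 16, 24, 48
Repeated squaring mod 180: 19^1 = 19, 19^2 = 1, 19^4 = 1, 19^8 = 1, 19^16 = 1, 19^32 = 1
Test divisors in increasing order:
  k=1: 19^1 = 19 mod 180
  k=2: 19^2 = 1 mod 180  <- first divisor giving 1
Order = 2

2


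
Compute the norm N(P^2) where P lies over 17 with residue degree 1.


N(P^a) = p^(a*f)
= 17^(2*1)
= 17^2
= 289

289


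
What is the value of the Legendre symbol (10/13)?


p = 13 is prime, so compute (10/13) with the reciprocity algorithm (Jacobi-symbol steps: pull out 2s via (2/n), flip via reciprocity, reduce):
  pull out 2: (2/13) = -1  (since 13 mod 8 = 5)
  reciprocity: (5/13) -> +(13/5)
  reduce: (3/5)
  reciprocity: (3/5) -> +(5/3)
  reduce: (2/3)
  pull out 2: (2/3) = -1  (since 3 mod 8 = 3)
  (1/3) = 1
Product of signs = 1
(10/13) = 1

1


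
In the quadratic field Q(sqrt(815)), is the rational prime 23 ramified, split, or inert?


K = Q(sqrt(815)). Since d mod 4 = 3, disc(K) = 3260.
Check p | disc: 3260 mod 23 = 17.
p does not divide disc. Compute Legendre symbol (d/p):
10^((23-1)/2) mod 23 = -1
(d/p) = -1, so p is inert: (p) stays prime with e=1, f=2, g=1.
Therefore p is inert.

inert


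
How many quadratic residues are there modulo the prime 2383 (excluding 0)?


For prime p, the number of non-zero quadratic residues is (p-1)/2.
= (2383-1)/2
= 1191

1191


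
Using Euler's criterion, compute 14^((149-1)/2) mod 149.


p = 149 is prime and the exponent is (p-1)/2 = 74, so by Euler's criterion 14^74 = (14/149) = +1 or -1 mod 149.
Compute by square-and-multiply:
  74 = 64 + 8 + 2 (binary 1001010)
  Repeated squaring mod 149: 14^1 = 14, 14^2 = 47, 14^4 = 123, 14^8 = 80, 14^16 = 142, 14^32 = 49, 14^64 = 17
  14^74 = 14^64 * 14^8 * 14^2 = 17 * 80 * 47 mod 149
    17 * 80 = 1360 = 19 mod 149
    19 * 47 = 893 = 148 mod 149
  14^74 = 148 mod 149
Result 148 = p - 1 = -1 mod 149: 14 is a quadratic non-residue mod 149. As a residue in [0, p-1] the value is 148.
14^74 mod 149 = 148

148


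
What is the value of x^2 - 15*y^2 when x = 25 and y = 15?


x^2 - d*y^2
= 25^2 - 15*15^2
= 625 - 3375
= -2750

-2750


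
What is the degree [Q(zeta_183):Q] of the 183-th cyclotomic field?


The degree equals Euler's totient phi(183).
183 = 3 * 61
phi(183) = 120

120


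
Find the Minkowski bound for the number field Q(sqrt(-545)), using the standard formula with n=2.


d = -545, d mod 4 = 3, so disc(K) = 4d = -2180; |disc(K)| = 2180
Imaginary quadratic field, so n = 2, s = r2 = 1, r1 = 0
M = (n!/n^n) * (4/pi)^s * sqrt(|disc(K)|) = (2!/2^2) * (4/pi)^1 * sqrt(2180)
= 0.5 * 1.273240 * 46.690470
= 29.7241

29.7241


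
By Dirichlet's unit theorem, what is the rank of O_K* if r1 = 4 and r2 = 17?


By Dirichlet's unit theorem:
rank = r1 + r2 - 1
= 4 + 17 - 1
= 20

20


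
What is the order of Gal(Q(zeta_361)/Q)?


|Gal(Q(zeta_361)/Q)| = phi(361)
= 342

342


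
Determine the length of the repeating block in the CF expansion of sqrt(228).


Run the CF algorithm for sqrt(228).
a_0 = floor(sqrt(228)) = 15; set m_0=0, q_0=1.
Recurrence: m' = q*a - m,  q' = (d - m'^2)/q,  a' = floor((a_0 + m')/q').
  step 1: m=15, q=3, a=10
  step 2: m=15, q=1, a=30
a_2 = 2*a_0 = 30, so the period closes here.
sqrt(228) = [15; 10, 30]
Period length = 2

2


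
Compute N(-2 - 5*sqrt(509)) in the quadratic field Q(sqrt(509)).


N(a + b*sqrt(d)) = a^2 - d*b^2
= (-2)^2 - (509)*(-5)^2
= 4 - 12725
= -12721

-12721


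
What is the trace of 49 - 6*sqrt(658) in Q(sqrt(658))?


Tr(a + b*sqrt(d)) = (a + b*sqrt(d)) + (a - b*sqrt(d)) = 2a
= 2 * (49)
= 98

98


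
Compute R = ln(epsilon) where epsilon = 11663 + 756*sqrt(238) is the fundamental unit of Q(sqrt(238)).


epsilon = 11663 + 756*sqrt(238)
= 23326.0000
R = ln(23326.0000)
= 10.0573

10.0573


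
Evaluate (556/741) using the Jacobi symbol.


Compute (556/741) via quadratic reciprocity:
  pull out 2: (2/741) = -1  (since 741 mod 8 = 5)
  pull out 2: (2/741) = -1  (since 741 mod 8 = 5)
  reciprocity: (139/741) -> +(741/139)
  reduce: (46/139)
  pull out 2: (2/139) = -1  (since 139 mod 8 = 3)
  reciprocity: (23/139) -> -(139/23)
  reduce: (1/23)
  (1/23) = 1
Product of signs = 1

1


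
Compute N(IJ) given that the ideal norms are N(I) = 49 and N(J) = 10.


N(IJ) = N(I) * N(J)
= 49 * 10
= 490

490


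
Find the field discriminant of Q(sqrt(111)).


For K = Q(sqrt(d)) with d squarefree: disc(K) = d if d = 1 mod 4, and disc(K) = 4d if d = 2 or 3 mod 4.
Here d = 111, and d mod 4 = 3.
d = 3 mod 4, not 1 (O_K = Z[sqrt(d)]), so disc(K) = 4d = 4 * (111) = 444

444


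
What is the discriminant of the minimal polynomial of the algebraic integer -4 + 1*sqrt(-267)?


The element -4 + 1*sqrt(-267) has minimal polynomial:
x^2 + 8*x + 283
Discriminant = (8)^2 - 4*(283)
= 64 - 1132
= -1068

-1068


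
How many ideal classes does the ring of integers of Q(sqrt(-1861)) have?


K = Q(sqrt(-1861)). d mod 4 = 3, so D = disc(K) = 4d = -7444
h(K) equals the number of primitive reduced positive-definite forms (a, b, c) = a*x^2 + b*x*y + c*y^2 with b^2 - 4ac = D,
where reduced means |b| <= a <= c, with b >= 0 whenever |b| = a or a = c, and primitive means gcd(a, b, c) = 1.
Reduced forces 3a^2 <= |D| = 7444, so 1 <= a <= 49; b must have the parity of D, and c = (b^2 - D)/(4a) must be an integer >= a.
Enumerate a = 1..49, b in [-a, a]:
  a=1: (1, 0, 1861)  [1]
  a=2: (2, 2, 931)  [1]
  a=3..4: none
  a=5: (5, -4, 373), (5, 4, 373)  [2]
  a=6: none
  a=7: (7, -2, 266), (7, 2, 266)  [2]
  a=8..9: none
  a=10: (10, -6, 187), (10, 6, 187)  [2]
  a=11: (11, -6, 170), (11, 6, 170)  [2]
  a=12..13: none
  a=14: (14, -2, 133), (14, 2, 133)  [2]
  a=15..16: none
  a=17: (17, -6, 110), (17, 6, 110)  [2]
  a=18: none
  a=19: (19, -2, 98), (19, 2, 98)  [2]
  a=20..21: none
  a=22: (22, -6, 85), (22, 6, 85)  [2]
  a=23: (23, -10, 82), (23, 10, 82)  [2]
  a=24: none
  a=25: (25, -16, 77), (25, 16, 77)  [2]
  a=26..28: none
  a=29: (29, -26, 70), (29, 26, 70)  [2]
  a=30..33: none
  a=34: (34, -6, 55), (34, 6, 55)  [2]
  a=35: (35, -26, 58), (35, -16, 55), (35, 16, 55), (35, 26, 58)  [4]
  a=36: none
  a=37: (37, -20, 53), (37, 20, 53)  [2]
  a=38: (38, -2, 49), (38, 2, 49)  [2]
  a=39..40: none
  a=41: (41, -10, 46), (41, 10, 46)  [2]
  a=42: none
  a=43: (43, -34, 50), (43, 34, 50)  [2]
  a=44..49: none
Total reduced forms: 1 + 1 + 2 + 2 + 2 + 2 + 2 + 2 + 2 + 2 + 2 + 2 + 2 + 2 + 4 + 2 + 2 + 2 + 2 = 38
h = 38

38


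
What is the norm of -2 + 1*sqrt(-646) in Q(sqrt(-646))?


N(a + b*sqrt(d)) = a^2 - d*b^2
= (-2)^2 - (-646)*(1)^2
= 4 + 646
= 650

650


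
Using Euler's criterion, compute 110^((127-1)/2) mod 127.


p = 127 is prime and the exponent is (p-1)/2 = 63, so by Euler's criterion 110^63 = (110/127) = +1 or -1 mod 127.
Compute by square-and-multiply:
  63 = 32 + 16 + 8 + 4 + 2 + 1 (binary 111111)
  Repeated squaring mod 127: 110^1 = 110, 110^2 = 35, 110^4 = 82, 110^8 = 120, 110^16 = 49, 110^32 = 115
  110^63 = 110^32 * 110^16 * 110^8 * 110^4 * 110^2 * 110^1 = 115 * 49 * 120 * 82 * 35 * 110 mod 127
    115 * 49 = 5635 = 47 mod 127
    47 * 120 = 5640 = 52 mod 127
    52 * 82 = 4264 = 73 mod 127
    73 * 35 = 2555 = 15 mod 127
    15 * 110 = 1650 = 126 mod 127
  110^63 = 126 mod 127
Result 126 = p - 1 = -1 mod 127: 110 is a quadratic non-residue mod 127. As a residue in [0, p-1] the value is 126.
110^63 mod 127 = 126

126


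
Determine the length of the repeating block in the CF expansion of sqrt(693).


Run the CF algorithm for sqrt(693).
a_0 = floor(sqrt(693)) = 26; set m_0=0, q_0=1.
Recurrence: m' = q*a - m,  q' = (d - m'^2)/q,  a' = floor((a_0 + m')/q').
  step 1: m=26, q=17, a=3
  step 2: m=25, q=4, a=12
  step 3: m=23, q=41, a=1
  step 4: m=18, q=9, a=4
  step 5: m=18, q=41, a=1
  step 6: m=23, q=4, a=12
  step 7: m=25, q=17, a=3
  step 8: m=26, q=1, a=52
a_8 = 2*a_0 = 52, so the period closes here.
sqrt(693) = [26; 3, 12, 1, 4, 1, 12, 3, 52]
Period length = 8

8


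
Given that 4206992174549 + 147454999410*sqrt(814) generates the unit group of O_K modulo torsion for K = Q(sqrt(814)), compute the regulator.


epsilon = 4206992174549 + 147454999410*sqrt(814)
= 8.4140e+12
R = ln(8.4140e+12)
= 29.7609

29.7609


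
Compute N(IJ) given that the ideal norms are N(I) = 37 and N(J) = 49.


N(IJ) = N(I) * N(J)
= 37 * 49
= 1813

1813


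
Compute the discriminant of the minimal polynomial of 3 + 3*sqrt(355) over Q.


The element 3 + 3*sqrt(355) has minimal polynomial:
x^2 - 6*x - 3186
Discriminant = (-6)^2 - 4*(-3186)
= 36 + 12744
= 12780

12780


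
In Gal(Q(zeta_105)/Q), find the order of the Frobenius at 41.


The Frobenius at p in Gal(Q(zeta_n)/Q) = (Z/nZ)* is the class of p, so its order is ord_105(41), the smallest k >= 1 with 41^k = 1 mod 105.
n = 105 = 3 * 5 * 7, phi(105) = 48; the order divides phi(n).
Divisors of 48: 1, 2, 3, 4, 6, 8, 12, 16, 24, 48
Repeated squaring mod 105: 41^1 = 41, 41^2 = 1, 41^4 = 1, 41^8 = 1, 41^16 = 1, 41^32 = 1
Test divisors in increasing order:
  k=1: 41^1 = 41 mod 105
  k=2: 41^2 = 1 mod 105  <- first divisor giving 1
Order = 2

2


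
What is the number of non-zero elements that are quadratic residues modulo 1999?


For prime p, the number of non-zero quadratic residues is (p-1)/2.
= (1999-1)/2
= 999

999


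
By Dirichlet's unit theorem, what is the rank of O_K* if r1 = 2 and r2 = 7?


By Dirichlet's unit theorem:
rank = r1 + r2 - 1
= 2 + 7 - 1
= 8

8


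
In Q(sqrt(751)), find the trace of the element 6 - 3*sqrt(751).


Tr(a + b*sqrt(d)) = (a + b*sqrt(d)) + (a - b*sqrt(d)) = 2a
= 2 * (6)
= 12

12


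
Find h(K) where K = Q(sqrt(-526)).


K = Q(sqrt(-526)). d mod 4 = 2, so D = disc(K) = 4d = -2104
h(K) equals the number of primitive reduced positive-definite forms (a, b, c) = a*x^2 + b*x*y + c*y^2 with b^2 - 4ac = D,
where reduced means |b| <= a <= c, with b >= 0 whenever |b| = a or a = c, and primitive means gcd(a, b, c) = 1.
Reduced forces 3a^2 <= |D| = 2104, so 1 <= a <= 26; b must have the parity of D, and c = (b^2 - D)/(4a) must be an integer >= a.
Enumerate a = 1..26, b in [-a, a]:
  a=1: (1, 0, 526)  [1]
  a=2: (2, 0, 263)  [1]
  a=3..4: none
  a=5: (5, -4, 106), (5, 4, 106)  [2]
  a=6..9: none
  a=10: (10, -4, 53), (10, 4, 53)  [2]
  a=11..16: none
  a=17: (17, -2, 31), (17, 2, 31)  [2]
  a=18: none
  a=19: (19, -10, 29), (19, 10, 29)  [2]
  a=20..22: none
  a=23: (23, -14, 25), (23, 14, 25)  [2]
  a=24..26: none
Total reduced forms: 1 + 1 + 2 + 2 + 2 + 2 + 2 = 12
h = 12

12


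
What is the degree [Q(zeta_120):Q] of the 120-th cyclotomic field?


The degree equals Euler's totient phi(120).
120 = 2^3 * 3 * 5
phi(120) = 32

32


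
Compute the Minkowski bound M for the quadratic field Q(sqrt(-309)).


d = -309, d mod 4 = 3, so disc(K) = 4d = -1236; |disc(K)| = 1236
Imaginary quadratic field, so n = 2, s = r2 = 1, r1 = 0
M = (n!/n^n) * (4/pi)^s * sqrt(|disc(K)|) = (2!/2^2) * (4/pi)^1 * sqrt(1236)
= 0.5 * 1.273240 * 35.156792
= 22.3815

22.3815


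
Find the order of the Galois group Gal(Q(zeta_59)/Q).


|Gal(Q(zeta_59)/Q)| = phi(59)
= 58

58


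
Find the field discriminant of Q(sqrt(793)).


For K = Q(sqrt(d)) with d squarefree: disc(K) = d if d = 1 mod 4, and disc(K) = 4d if d = 2 or 3 mod 4.
Here d = 793, and d mod 4 = 1.
d = 1 mod 4 (O_K = Z[(1+sqrt(d))/2]), so disc(K) = d = 793

793


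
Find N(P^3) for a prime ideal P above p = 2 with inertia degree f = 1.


N(P^a) = p^(a*f)
= 2^(3*1)
= 2^3
= 8

8


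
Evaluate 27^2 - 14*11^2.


x^2 - d*y^2
= 27^2 - 14*11^2
= 729 - 1694
= -965

-965


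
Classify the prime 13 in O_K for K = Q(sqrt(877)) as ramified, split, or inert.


K = Q(sqrt(877)). Since d mod 4 = 1, disc(K) = 877.
Check p | disc: 877 mod 13 = 6.
p does not divide disc. Compute Legendre symbol (d/p):
6^((13-1)/2) mod 13 = -1
(d/p) = -1, so p is inert: (p) stays prime with e=1, f=2, g=1.
Therefore p is inert.

inert


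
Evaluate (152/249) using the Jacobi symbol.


Compute (152/249) via quadratic reciprocity:
  pull out 2: (2/249) = +1  (since 249 mod 8 = 1)
  pull out 2: (2/249) = +1  (since 249 mod 8 = 1)
  pull out 2: (2/249) = +1  (since 249 mod 8 = 1)
  reciprocity: (19/249) -> +(249/19)
  reduce: (2/19)
  pull out 2: (2/19) = -1  (since 19 mod 8 = 3)
  (1/19) = 1
Product of signs = -1

-1


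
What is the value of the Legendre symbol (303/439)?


p = 439 is prime, so compute (303/439) with the reciprocity algorithm (Jacobi-symbol steps: pull out 2s via (2/n), flip via reciprocity, reduce):
  reciprocity: (303/439) -> -(439/303)
  reduce: (136/303)
  pull out 2: (2/303) = +1  (since 303 mod 8 = 7)
  pull out 2: (2/303) = +1  (since 303 mod 8 = 7)
  pull out 2: (2/303) = +1  (since 303 mod 8 = 7)
  reciprocity: (17/303) -> +(303/17)
  reduce: (14/17)
  pull out 2: (2/17) = +1  (since 17 mod 8 = 1)
  reciprocity: (7/17) -> +(17/7)
  reduce: (3/7)
  reciprocity: (3/7) -> -(7/3)
  reduce: (1/3)
  (1/3) = 1
Product of signs = 1
(303/439) = 1

1


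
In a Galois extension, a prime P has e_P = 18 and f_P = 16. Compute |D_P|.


|D_P| = e * f
= 18 * 16
= 288

288


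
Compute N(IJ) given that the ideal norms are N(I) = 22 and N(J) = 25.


N(IJ) = N(I) * N(J)
= 22 * 25
= 550

550


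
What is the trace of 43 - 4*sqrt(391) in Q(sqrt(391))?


Tr(a + b*sqrt(d)) = (a + b*sqrt(d)) + (a - b*sqrt(d)) = 2a
= 2 * (43)
= 86

86


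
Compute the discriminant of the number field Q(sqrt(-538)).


For K = Q(sqrt(d)) with d squarefree: disc(K) = d if d = 1 mod 4, and disc(K) = 4d if d = 2 or 3 mod 4.
Here d = -538, and d mod 4 = 2.
d = 2 mod 4, not 1 (O_K = Z[sqrt(d)]), so disc(K) = 4d = 4 * (-538) = -2152

-2152


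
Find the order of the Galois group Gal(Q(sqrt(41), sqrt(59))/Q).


The 2 square roots of distinct primes are multiplicatively independent over Q,
so [K:Q] = 2^2 and Gal(K/Q) is isomorphic to (Z/2Z)^2.
|Gal| = 2^2 = 4

4


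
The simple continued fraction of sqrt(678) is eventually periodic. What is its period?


Run the CF algorithm for sqrt(678).
a_0 = floor(sqrt(678)) = 26; set m_0=0, q_0=1.
Recurrence: m' = q*a - m,  q' = (d - m'^2)/q,  a' = floor((a_0 + m')/q').
  step 1: m=26, q=2, a=26
  step 2: m=26, q=1, a=52
a_2 = 2*a_0 = 52, so the period closes here.
sqrt(678) = [26; 26, 52]
Period length = 2

2


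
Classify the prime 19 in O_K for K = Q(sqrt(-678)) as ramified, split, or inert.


K = Q(sqrt(-678)). Since d mod 4 = 2, disc(K) = -2712.
Check p | disc: -2712 mod 19 = 5.
p does not divide disc. Compute Legendre symbol (d/p):
6^((19-1)/2) mod 19 = 1
(d/p) = 1, so p splits: (p) = P*P' with e=1, f=1, g=2.
Therefore p is split.

split


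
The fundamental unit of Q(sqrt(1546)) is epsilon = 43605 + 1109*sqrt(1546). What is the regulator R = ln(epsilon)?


epsilon = 43605 + 1109*sqrt(1546)
= 87210.0000
R = ln(87210.0000)
= 11.3761

11.3761


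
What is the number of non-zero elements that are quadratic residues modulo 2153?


For prime p, the number of non-zero quadratic residues is (p-1)/2.
= (2153-1)/2
= 1076

1076


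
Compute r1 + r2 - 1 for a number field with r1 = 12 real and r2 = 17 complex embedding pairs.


By Dirichlet's unit theorem:
rank = r1 + r2 - 1
= 12 + 17 - 1
= 28

28


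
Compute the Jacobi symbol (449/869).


Compute (449/869) via quadratic reciprocity:
  reciprocity: (449/869) -> +(869/449)
  reduce: (420/449)
  pull out 2: (2/449) = +1  (since 449 mod 8 = 1)
  pull out 2: (2/449) = +1  (since 449 mod 8 = 1)
  reciprocity: (105/449) -> +(449/105)
  reduce: (29/105)
  reciprocity: (29/105) -> +(105/29)
  reduce: (18/29)
  pull out 2: (2/29) = -1  (since 29 mod 8 = 5)
  reciprocity: (9/29) -> +(29/9)
  reduce: (2/9)
  pull out 2: (2/9) = +1  (since 9 mod 8 = 1)
  (1/9) = 1
Product of signs = -1

-1


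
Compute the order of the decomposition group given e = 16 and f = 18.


|D_P| = e * f
= 16 * 18
= 288

288


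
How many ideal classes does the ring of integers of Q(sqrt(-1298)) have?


K = Q(sqrt(-1298)). d mod 4 = 2, so D = disc(K) = 4d = -5192
h(K) equals the number of primitive reduced positive-definite forms (a, b, c) = a*x^2 + b*x*y + c*y^2 with b^2 - 4ac = D,
where reduced means |b| <= a <= c, with b >= 0 whenever |b| = a or a = c, and primitive means gcd(a, b, c) = 1.
Reduced forces 3a^2 <= |D| = 5192, so 1 <= a <= 41; b must have the parity of D, and c = (b^2 - D)/(4a) must be an integer >= a.
Enumerate a = 1..41, b in [-a, a]:
  a=1: (1, 0, 1298)  [1]
  a=2: (2, 0, 649)  [1]
  a=3: (3, -2, 433), (3, 2, 433)  [2]
  a=4..5: none
  a=6: (6, -4, 217), (6, 4, 217)  [2]
  a=7: (7, -4, 186), (7, 4, 186)  [2]
  a=8: none
  a=9: (9, -8, 146), (9, 8, 146)  [2]
  a=10: none
  a=11: (11, 0, 118)  [1]
  a=12..13: none
  a=14: (14, -4, 93), (14, 4, 93)  [2]
  a=15..17: none
  a=18: (18, -8, 73), (18, 8, 73)  [2]
  a=19..20: none
  a=21: (21, -10, 63), (21, -4, 62), (21, 4, 62), (21, 10, 63)  [4]
  a=22: (22, 0, 59)  [1]
  a=23: (23, -12, 58), (23, 12, 58)  [2]
  a=24..26: none
  a=27: (27, -10, 49), (27, 10, 49)  [2]
  a=28: none
  a=29: (29, -12, 46), (29, 12, 46)  [2]
  a=30: none
  a=31: (31, -4, 42), (31, 4, 42)  [2]
  a=32: none
  a=33: (33, -22, 43), (33, 22, 43)  [2]
  a=34..36: none
  a=37: (37, -32, 42), (37, 32, 42)  [2]
  a=38..41: none
Total reduced forms: 1 + 1 + 2 + 2 + 2 + 2 + 1 + 2 + 2 + 4 + 1 + 2 + 2 + 2 + 2 + 2 + 2 = 32
h = 32

32


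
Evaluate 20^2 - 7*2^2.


x^2 - d*y^2
= 20^2 - 7*2^2
= 400 - 28
= 372

372


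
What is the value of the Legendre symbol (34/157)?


p = 157 is prime, so compute (34/157) with the reciprocity algorithm (Jacobi-symbol steps: pull out 2s via (2/n), flip via reciprocity, reduce):
  pull out 2: (2/157) = -1  (since 157 mod 8 = 5)
  reciprocity: (17/157) -> +(157/17)
  reduce: (4/17)
  pull out 2: (2/17) = +1  (since 17 mod 8 = 1)
  pull out 2: (2/17) = +1  (since 17 mod 8 = 1)
  (1/17) = 1
Product of signs = -1
(34/157) = -1

-1


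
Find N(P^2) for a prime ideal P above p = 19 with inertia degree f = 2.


N(P^a) = p^(a*f)
= 19^(2*2)
= 19^4
= 130321

130321


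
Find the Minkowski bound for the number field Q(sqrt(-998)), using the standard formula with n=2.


d = -998, d mod 4 = 2, so disc(K) = 4d = -3992; |disc(K)| = 3992
Imaginary quadratic field, so n = 2, s = r2 = 1, r1 = 0
M = (n!/n^n) * (4/pi)^s * sqrt(|disc(K)|) = (2!/2^2) * (4/pi)^1 * sqrt(3992)
= 0.5 * 1.273240 * 63.182276
= 40.2231

40.2231


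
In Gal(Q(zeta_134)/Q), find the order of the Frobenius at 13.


The Frobenius at p in Gal(Q(zeta_n)/Q) = (Z/nZ)* is the class of p, so its order is ord_134(13), the smallest k >= 1 with 13^k = 1 mod 134.
n = 134 = 2 * 67, phi(134) = 66; the order divides phi(n).
Divisors of 66: 1, 2, 3, 6, 11, 22, 33, 66
Repeated squaring mod 134: 13^1 = 13, 13^2 = 35, 13^4 = 19, 13^8 = 93, 13^16 = 73, 13^32 = 103, 13^64 = 23
Test divisors in increasing order:
  k=1: 13^1 = 13 mod 134
  k=2: 13^2 = 35 mod 134
  k=3: 13^3 = 35 * 13 = 53 mod 134
  k=6: 13^6 = 19 * 35 = 129 mod 134
  k=11: 13^11 = 93 * 35 * 13 = 105 mod 134
  k=22: 13^22 = 73 * 19 * 35 = 37 mod 134
  k=33: 13^33 = 103 * 13 = 133 mod 134
  k=66: 13^66 = 23 * 35 = 1 mod 134  <- first divisor giving 1
Order = 66

66


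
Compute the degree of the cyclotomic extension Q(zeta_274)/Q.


The degree equals Euler's totient phi(274).
274 = 2 * 137
phi(274) = 136

136


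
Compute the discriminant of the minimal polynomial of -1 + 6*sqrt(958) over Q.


The element -1 + 6*sqrt(958) has minimal polynomial:
x^2 + 2*x - 34487
Discriminant = (2)^2 - 4*(-34487)
= 4 + 137948
= 137952

137952


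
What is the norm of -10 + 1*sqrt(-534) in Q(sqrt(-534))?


N(a + b*sqrt(d)) = a^2 - d*b^2
= (-10)^2 - (-534)*(1)^2
= 100 + 534
= 634

634


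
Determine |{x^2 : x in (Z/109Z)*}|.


For prime p, the number of non-zero quadratic residues is (p-1)/2.
= (109-1)/2
= 54

54


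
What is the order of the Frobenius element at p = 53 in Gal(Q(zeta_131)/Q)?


The Frobenius at p in Gal(Q(zeta_n)/Q) = (Z/nZ)* is the class of p, so its order is ord_131(53), the smallest k >= 1 with 53^k = 1 mod 131.
n = 131 = 131, phi(131) = 130; the order divides phi(n).
Divisors of 130: 1, 2, 5, 10, 13, 26, 65, 130
Repeated squaring mod 131: 53^1 = 53, 53^2 = 58, 53^4 = 89, 53^8 = 61, 53^16 = 53, 53^32 = 58, 53^64 = 89, 53^128 = 61
Test divisors in increasing order:
  k=1: 53^1 = 53 mod 131
  k=2: 53^2 = 58 mod 131
  k=5: 53^5 = 89 * 53 = 1 mod 131  <- first divisor giving 1
Order = 5

5


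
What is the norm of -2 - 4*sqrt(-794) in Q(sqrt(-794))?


N(a + b*sqrt(d)) = a^2 - d*b^2
= (-2)^2 - (-794)*(-4)^2
= 4 + 12704
= 12708

12708


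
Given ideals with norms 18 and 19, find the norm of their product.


N(IJ) = N(I) * N(J)
= 18 * 19
= 342

342


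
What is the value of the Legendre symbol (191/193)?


p = 193 is prime, so compute (191/193) with the reciprocity algorithm (Jacobi-symbol steps: pull out 2s via (2/n), flip via reciprocity, reduce):
  reciprocity: (191/193) -> +(193/191)
  reduce: (2/191)
  pull out 2: (2/191) = +1  (since 191 mod 8 = 7)
  (1/191) = 1
Product of signs = 1
(191/193) = 1

1


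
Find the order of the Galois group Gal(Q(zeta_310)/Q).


|Gal(Q(zeta_310)/Q)| = phi(310)
= 120

120


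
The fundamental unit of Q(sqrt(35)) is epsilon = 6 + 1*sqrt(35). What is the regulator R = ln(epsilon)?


epsilon = 6 + 1*sqrt(35)
= 11.9161
R = ln(11.9161)
= 2.4779

2.4779


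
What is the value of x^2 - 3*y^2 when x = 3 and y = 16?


x^2 - d*y^2
= 3^2 - 3*16^2
= 9 - 768
= -759

-759


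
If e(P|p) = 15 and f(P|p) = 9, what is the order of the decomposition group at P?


|D_P| = e * f
= 15 * 9
= 135

135


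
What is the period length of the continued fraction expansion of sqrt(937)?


Run the CF algorithm for sqrt(937).
a_0 = floor(sqrt(937)) = 30; set m_0=0, q_0=1.
Recurrence: m' = q*a - m,  q' = (d - m'^2)/q,  a' = floor((a_0 + m')/q').
  step 1: m=30, q=37, a=1
  step 2: m=7, q=24, a=1
  step 3: m=17, q=27, a=1
  step 4: m=10, q=31, a=1
  step 5: m=21, q=16, a=3
  step 6: m=27, q=13, a=4
  step 7: m=25, q=24, a=2
  step 8: m=23, q=17, a=3
  step 9: m=28, q=9, a=6
  step 10: m=26, q=29, a=1
  step 11: m=3, q=32, a=1
  step 12: m=29, q=3, a=19
  step 13: m=28, q=51, a=1
  step 14: m=23, q=8, a=6
  step 15: m=25, q=39, a=1
  step 16: m=14, q=19, a=2
  step 17: m=24, q=19, a=2
  step 18: m=14, q=39, a=1
  step 19: m=25, q=8, a=6
  step 20: m=23, q=51, a=1
  step 21: m=28, q=3, a=19
  step 22: m=29, q=32, a=1
  step 23: m=3, q=29, a=1
  step 24: m=26, q=9, a=6
  step 25: m=28, q=17, a=3
  step 26: m=23, q=24, a=2
  step 27: m=25, q=13, a=4
  step 28: m=27, q=16, a=3
  step 29: m=21, q=31, a=1
  step 30: m=10, q=27, a=1
  step 31: m=17, q=24, a=1
  step 32: m=7, q=37, a=1
  step 33: m=30, q=1, a=60
a_33 = 2*a_0 = 60, so the period closes here.
sqrt(937) = [30; 1, 1, 1, 1, 3, 4, 2, 3, 6, 1, 1, 19, 1, 6, 1, 2, 2, 1, 6, 1, 19, 1, 1, 6, 3, 2, 4, 3, 1, 1, 1, 1, 60]
Period length = 33

33


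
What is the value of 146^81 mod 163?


p = 163 is prime and the exponent is (p-1)/2 = 81, so by Euler's criterion 146^81 = (146/163) = +1 or -1 mod 163.
Compute by square-and-multiply:
  81 = 64 + 16 + 1 (binary 1010001)
  Repeated squaring mod 163: 146^1 = 146, 146^2 = 126, 146^4 = 65, 146^8 = 150, 146^16 = 6, 146^32 = 36, 146^64 = 155
  146^81 = 146^64 * 146^16 * 146^1 = 155 * 6 * 146 mod 163
    155 * 6 = 930 = 115 mod 163
    115 * 146 = 16790 = 1 mod 163
  146^81 = 1 mod 163
Result 1: 146 is a quadratic residue mod 163.
146^81 mod 163 = 1

1


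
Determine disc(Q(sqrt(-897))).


For K = Q(sqrt(d)) with d squarefree: disc(K) = d if d = 1 mod 4, and disc(K) = 4d if d = 2 or 3 mod 4.
Here d = -897, and d mod 4 = 3.
d = 3 mod 4, not 1 (O_K = Z[sqrt(d)]), so disc(K) = 4d = 4 * (-897) = -3588

-3588


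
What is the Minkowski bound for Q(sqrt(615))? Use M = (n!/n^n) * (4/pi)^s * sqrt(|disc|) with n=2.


d = 615, d mod 4 = 3, so disc(K) = 4d = 2460; |disc(K)| = 2460
Real quadratic field, so n = 2, s = r2 = 0, r1 = 2
M = (n!/n^n) * (4/pi)^s * sqrt(|disc(K)|) = (2!/2^2) * (4/pi)^0 * sqrt(2460)
= 0.5 * 1.000000 * 49.598387
= 24.7992

24.7992


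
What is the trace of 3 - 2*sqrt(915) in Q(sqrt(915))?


Tr(a + b*sqrt(d)) = (a + b*sqrt(d)) + (a - b*sqrt(d)) = 2a
= 2 * (3)
= 6

6


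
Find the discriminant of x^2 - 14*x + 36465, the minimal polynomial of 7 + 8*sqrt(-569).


The element 7 + 8*sqrt(-569) has minimal polynomial:
x^2 - 14*x + 36465
Discriminant = (-14)^2 - 4*(36465)
= 196 - 145860
= -145664

-145664


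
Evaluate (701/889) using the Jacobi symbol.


Compute (701/889) via quadratic reciprocity:
  reciprocity: (701/889) -> +(889/701)
  reduce: (188/701)
  pull out 2: (2/701) = -1  (since 701 mod 8 = 5)
  pull out 2: (2/701) = -1  (since 701 mod 8 = 5)
  reciprocity: (47/701) -> +(701/47)
  reduce: (43/47)
  reciprocity: (43/47) -> -(47/43)
  reduce: (4/43)
  pull out 2: (2/43) = -1  (since 43 mod 8 = 3)
  pull out 2: (2/43) = -1  (since 43 mod 8 = 3)
  (1/43) = 1
Product of signs = -1

-1


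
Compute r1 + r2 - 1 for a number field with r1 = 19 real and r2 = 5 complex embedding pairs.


By Dirichlet's unit theorem:
rank = r1 + r2 - 1
= 19 + 5 - 1
= 23

23


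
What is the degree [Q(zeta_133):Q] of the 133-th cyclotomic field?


The degree equals Euler's totient phi(133).
133 = 7 * 19
phi(133) = 108

108


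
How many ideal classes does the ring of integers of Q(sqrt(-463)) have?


K = Q(sqrt(-463)). d mod 4 = 1, so D = disc(K) = d = -463
h(K) equals the number of primitive reduced positive-definite forms (a, b, c) = a*x^2 + b*x*y + c*y^2 with b^2 - 4ac = D,
where reduced means |b| <= a <= c, with b >= 0 whenever |b| = a or a = c, and primitive means gcd(a, b, c) = 1.
Reduced forces 3a^2 <= |D| = 463, so 1 <= a <= 12; b must have the parity of D, and c = (b^2 - D)/(4a) must be an integer >= a.
Enumerate a = 1..12, b in [-a, a]:
  a=1: (1, 1, 116)  [1]
  a=2: (2, -1, 58), (2, 1, 58)  [2]
  a=3: none
  a=4: (4, -1, 29), (4, 1, 29)  [2]
  a=5..7: none
  a=8: (8, -7, 16), (8, 7, 16)  [2]
  a=9..12: none
Total reduced forms: 1 + 2 + 2 + 2 = 7
h = 7

7


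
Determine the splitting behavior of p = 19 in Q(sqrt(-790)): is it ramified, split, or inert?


K = Q(sqrt(-790)). Since d mod 4 = 2, disc(K) = -3160.
Check p | disc: -3160 mod 19 = 13.
p does not divide disc. Compute Legendre symbol (d/p):
8^((19-1)/2) mod 19 = -1
(d/p) = -1, so p is inert: (p) stays prime with e=1, f=2, g=1.
Therefore p is inert.

inert


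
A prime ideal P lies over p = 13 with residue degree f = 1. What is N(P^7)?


N(P^a) = p^(a*f)
= 13^(7*1)
= 13^7
= 62748517

62748517


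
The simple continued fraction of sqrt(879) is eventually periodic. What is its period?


Run the CF algorithm for sqrt(879).
a_0 = floor(sqrt(879)) = 29; set m_0=0, q_0=1.
Recurrence: m' = q*a - m,  q' = (d - m'^2)/q,  a' = floor((a_0 + m')/q').
  step 1: m=29, q=38, a=1
  step 2: m=9, q=21, a=1
  step 3: m=12, q=35, a=1
  step 4: m=23, q=10, a=5
  step 5: m=27, q=15, a=3
  step 6: m=18, q=37, a=1
  step 7: m=19, q=14, a=3
  step 8: m=23, q=25, a=2
  step 9: m=27, q=6, a=9
  step 10: m=27, q=25, a=2
  step 11: m=23, q=14, a=3
  step 12: m=19, q=37, a=1
  step 13: m=18, q=15, a=3
  step 14: m=27, q=10, a=5
  step 15: m=23, q=35, a=1
  step 16: m=12, q=21, a=1
  step 17: m=9, q=38, a=1
  step 18: m=29, q=1, a=58
a_18 = 2*a_0 = 58, so the period closes here.
sqrt(879) = [29; 1, 1, 1, 5, 3, 1, 3, 2, 9, 2, 3, 1, 3, 5, 1, 1, 1, 58]
Period length = 18

18


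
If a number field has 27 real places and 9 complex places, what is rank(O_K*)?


By Dirichlet's unit theorem:
rank = r1 + r2 - 1
= 27 + 9 - 1
= 35

35


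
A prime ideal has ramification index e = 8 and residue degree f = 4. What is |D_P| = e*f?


|D_P| = e * f
= 8 * 4
= 32

32


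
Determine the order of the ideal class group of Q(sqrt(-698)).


K = Q(sqrt(-698)). d mod 4 = 2, so D = disc(K) = 4d = -2792
h(K) equals the number of primitive reduced positive-definite forms (a, b, c) = a*x^2 + b*x*y + c*y^2 with b^2 - 4ac = D,
where reduced means |b| <= a <= c, with b >= 0 whenever |b| = a or a = c, and primitive means gcd(a, b, c) = 1.
Reduced forces 3a^2 <= |D| = 2792, so 1 <= a <= 30; b must have the parity of D, and c = (b^2 - D)/(4a) must be an integer >= a.
Enumerate a = 1..30, b in [-a, a]:
  a=1: (1, 0, 698)  [1]
  a=2: (2, 0, 349)  [1]
  a=3: (3, -2, 233), (3, 2, 233)  [2]
  a=4..5: none
  a=6: (6, -4, 117), (6, 4, 117)  [2]
  a=7: (7, -6, 101), (7, 6, 101)  [2]
  a=8: none
  a=9: (9, -4, 78), (9, 4, 78)  [2]
  a=10..12: none
  a=13: (13, -4, 54), (13, 4, 54)  [2]
  a=14: (14, -8, 51), (14, 8, 51)  [2]
  a=15..16: none
  a=17: (17, -8, 42), (17, 8, 42)  [2]
  a=18: (18, -4, 39), (18, 4, 39)  [2]
  a=19: (19, -18, 41), (19, 18, 41)  [2]
  a=20: none
  a=21: (21, -20, 38), (21, -8, 34), (21, 8, 34), (21, 20, 38)  [4]
  a=22..25: none
  a=26: (26, -4, 27), (26, 4, 27)  [2]
  a=27..30: none
Total reduced forms: 1 + 1 + 2 + 2 + 2 + 2 + 2 + 2 + 2 + 2 + 2 + 4 + 2 = 26
h = 26

26


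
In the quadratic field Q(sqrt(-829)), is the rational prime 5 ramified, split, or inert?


K = Q(sqrt(-829)). Since d mod 4 = 3, disc(K) = -3316.
Check p | disc: -3316 mod 5 = 4.
p does not divide disc. Compute Legendre symbol (d/p):
1^((5-1)/2) mod 5 = 1
(d/p) = 1, so p splits: (p) = P*P' with e=1, f=1, g=2.
Therefore p is split.

split


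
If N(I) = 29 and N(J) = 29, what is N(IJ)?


N(IJ) = N(I) * N(J)
= 29 * 29
= 841

841


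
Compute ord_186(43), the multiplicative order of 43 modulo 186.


We want ord_186(43), the smallest k >= 1 with 43^k = 1 mod 186.
n = 186 = 2 * 3 * 31, phi(186) = 60; the order divides phi(n).
Divisors of 60: 1, 2, 3, 4, 5, 6, 10, 12, 15, 20, 30, 60
Repeated squaring mod 186: 43^1 = 43, 43^2 = 175, 43^4 = 121, 43^8 = 133, 43^16 = 19, 43^32 = 175
Test divisors in increasing order:
  k=1: 43^1 = 43 mod 186
  k=2: 43^2 = 175 mod 186
  k=3: 43^3 = 175 * 43 = 85 mod 186
  k=4: 43^4 = 121 mod 186
  k=5: 43^5 = 121 * 43 = 181 mod 186
  k=6: 43^6 = 121 * 175 = 157 mod 186
  k=10: 43^10 = 133 * 175 = 25 mod 186
  k=12: 43^12 = 133 * 121 = 97 mod 186
  k=15: 43^15 = 133 * 121 * 175 * 43 = 61 mod 186
  k=20: 43^20 = 19 * 121 = 67 mod 186
  k=30: 43^30 = 19 * 133 * 121 * 175 = 1 mod 186  <- first divisor giving 1
Order = 30

30


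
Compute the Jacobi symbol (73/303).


Compute (73/303) via quadratic reciprocity:
  reciprocity: (73/303) -> +(303/73)
  reduce: (11/73)
  reciprocity: (11/73) -> +(73/11)
  reduce: (7/11)
  reciprocity: (7/11) -> -(11/7)
  reduce: (4/7)
  pull out 2: (2/7) = +1  (since 7 mod 8 = 7)
  pull out 2: (2/7) = +1  (since 7 mod 8 = 7)
  (1/7) = 1
Product of signs = -1

-1


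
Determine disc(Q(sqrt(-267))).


For K = Q(sqrt(d)) with d squarefree: disc(K) = d if d = 1 mod 4, and disc(K) = 4d if d = 2 or 3 mod 4.
Here d = -267, and d mod 4 = 1.
d = 1 mod 4 (O_K = Z[(1+sqrt(d))/2]), so disc(K) = d = -267

-267


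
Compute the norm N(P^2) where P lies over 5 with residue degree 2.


N(P^a) = p^(a*f)
= 5^(2*2)
= 5^4
= 625

625


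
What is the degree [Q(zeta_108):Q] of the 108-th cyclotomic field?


The degree equals Euler's totient phi(108).
108 = 2^2 * 3^3
phi(108) = 36

36


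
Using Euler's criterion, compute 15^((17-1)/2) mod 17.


p = 17 is prime and the exponent is (p-1)/2 = 8, so by Euler's criterion 15^8 = (15/17) = +1 or -1 mod 17.
Compute by square-and-multiply:
  8 = 8 (binary 1000)
  Repeated squaring mod 17: 15^1 = 15, 15^2 = 4, 15^4 = 16, 15^8 = 1
  15^8 = 1 mod 17
Result 1: 15 is a quadratic residue mod 17.
15^8 mod 17 = 1

1


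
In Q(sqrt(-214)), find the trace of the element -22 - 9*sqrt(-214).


Tr(a + b*sqrt(d)) = (a + b*sqrt(d)) + (a - b*sqrt(d)) = 2a
= 2 * (-22)
= -44

-44


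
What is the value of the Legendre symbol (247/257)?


p = 257 is prime, so compute (247/257) with the reciprocity algorithm (Jacobi-symbol steps: pull out 2s via (2/n), flip via reciprocity, reduce):
  reciprocity: (247/257) -> +(257/247)
  reduce: (10/247)
  pull out 2: (2/247) = +1  (since 247 mod 8 = 7)
  reciprocity: (5/247) -> +(247/5)
  reduce: (2/5)
  pull out 2: (2/5) = -1  (since 5 mod 8 = 5)
  (1/5) = 1
Product of signs = -1
(247/257) = -1

-1


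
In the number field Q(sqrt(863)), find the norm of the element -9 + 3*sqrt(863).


N(a + b*sqrt(d)) = a^2 - d*b^2
= (-9)^2 - (863)*(3)^2
= 81 - 7767
= -7686

-7686


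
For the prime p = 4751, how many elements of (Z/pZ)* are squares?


For prime p, the number of non-zero quadratic residues is (p-1)/2.
= (4751-1)/2
= 2375

2375


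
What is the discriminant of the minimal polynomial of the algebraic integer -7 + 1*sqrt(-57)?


The element -7 + 1*sqrt(-57) has minimal polynomial:
x^2 + 14*x + 106
Discriminant = (14)^2 - 4*(106)
= 196 - 424
= -228

-228


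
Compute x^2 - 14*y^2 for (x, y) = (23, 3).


x^2 - d*y^2
= 23^2 - 14*3^2
= 529 - 126
= 403

403


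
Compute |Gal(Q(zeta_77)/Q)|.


|Gal(Q(zeta_77)/Q)| = phi(77)
= 60

60


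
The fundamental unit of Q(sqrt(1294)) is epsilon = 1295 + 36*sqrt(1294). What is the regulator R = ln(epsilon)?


epsilon = 1295 + 36*sqrt(1294)
= 2589.9996
R = ln(2589.9996)
= 7.8594

7.8594


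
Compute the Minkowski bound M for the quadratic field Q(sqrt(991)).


d = 991, d mod 4 = 3, so disc(K) = 4d = 3964; |disc(K)| = 3964
Real quadratic field, so n = 2, s = r2 = 0, r1 = 2
M = (n!/n^n) * (4/pi)^s * sqrt(|disc(K)|) = (2!/2^2) * (4/pi)^0 * sqrt(3964)
= 0.5 * 1.000000 * 62.960305
= 31.4802

31.4802


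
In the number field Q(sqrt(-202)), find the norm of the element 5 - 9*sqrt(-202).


N(a + b*sqrt(d)) = a^2 - d*b^2
= (5)^2 - (-202)*(-9)^2
= 25 + 16362
= 16387

16387


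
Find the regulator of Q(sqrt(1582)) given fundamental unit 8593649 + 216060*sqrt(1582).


epsilon = 8593649 + 216060*sqrt(1582)
= 1.7187e+07
R = ln(1.7187e+07)
= 16.6597

16.6597


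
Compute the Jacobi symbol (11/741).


Compute (11/741) via quadratic reciprocity:
  reciprocity: (11/741) -> +(741/11)
  reduce: (4/11)
  pull out 2: (2/11) = -1  (since 11 mod 8 = 3)
  pull out 2: (2/11) = -1  (since 11 mod 8 = 3)
  (1/11) = 1
Product of signs = 1

1


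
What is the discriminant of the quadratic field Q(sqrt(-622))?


For K = Q(sqrt(d)) with d squarefree: disc(K) = d if d = 1 mod 4, and disc(K) = 4d if d = 2 or 3 mod 4.
Here d = -622, and d mod 4 = 2.
d = 2 mod 4, not 1 (O_K = Z[sqrt(d)]), so disc(K) = 4d = 4 * (-622) = -2488

-2488


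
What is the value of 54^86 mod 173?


p = 173 is prime and the exponent is (p-1)/2 = 86, so by Euler's criterion 54^86 = (54/173) = +1 or -1 mod 173.
Compute by square-and-multiply:
  86 = 64 + 16 + 4 + 2 (binary 1010110)
  Repeated squaring mod 173: 54^1 = 54, 54^2 = 148, 54^4 = 106, 54^8 = 164, 54^16 = 81, 54^32 = 160, 54^64 = 169
  54^86 = 54^64 * 54^16 * 54^4 * 54^2 = 169 * 81 * 106 * 148 mod 173
    169 * 81 = 13689 = 22 mod 173
    22 * 106 = 2332 = 83 mod 173
    83 * 148 = 12284 = 1 mod 173
  54^86 = 1 mod 173
Result 1: 54 is a quadratic residue mod 173.
54^86 mod 173 = 1

1


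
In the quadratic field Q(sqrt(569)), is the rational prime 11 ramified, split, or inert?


K = Q(sqrt(569)). Since d mod 4 = 1, disc(K) = 569.
Check p | disc: 569 mod 11 = 8.
p does not divide disc. Compute Legendre symbol (d/p):
8^((11-1)/2) mod 11 = -1
(d/p) = -1, so p is inert: (p) stays prime with e=1, f=2, g=1.
Therefore p is inert.

inert


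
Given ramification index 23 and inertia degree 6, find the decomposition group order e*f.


|D_P| = e * f
= 23 * 6
= 138

138


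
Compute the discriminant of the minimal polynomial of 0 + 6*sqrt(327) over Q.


The element 0 + 6*sqrt(327) has minimal polynomial:
x^2 + 0*x - 11772
Discriminant = (0)^2 - 4*(-11772)
= 0 + 47088
= 47088

47088


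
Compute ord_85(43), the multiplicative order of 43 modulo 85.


We want ord_85(43), the smallest k >= 1 with 43^k = 1 mod 85.
n = 85 = 5 * 17, phi(85) = 64; the order divides phi(n).
Divisors of 64: 1, 2, 4, 8, 16, 32, 64
Repeated squaring mod 85: 43^1 = 43, 43^2 = 64, 43^4 = 16, 43^8 = 1, 43^16 = 1, 43^32 = 1, 43^64 = 1
Test divisors in increasing order:
  k=1: 43^1 = 43 mod 85
  k=2: 43^2 = 64 mod 85
  k=4: 43^4 = 16 mod 85
  k=8: 43^8 = 1 mod 85  <- first divisor giving 1
Order = 8

8


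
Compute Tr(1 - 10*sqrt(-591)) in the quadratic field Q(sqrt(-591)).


Tr(a + b*sqrt(d)) = (a + b*sqrt(d)) + (a - b*sqrt(d)) = 2a
= 2 * (1)
= 2

2


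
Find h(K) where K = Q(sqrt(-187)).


K = Q(sqrt(-187)). d mod 4 = 1, so D = disc(K) = d = -187
h(K) equals the number of primitive reduced positive-definite forms (a, b, c) = a*x^2 + b*x*y + c*y^2 with b^2 - 4ac = D,
where reduced means |b| <= a <= c, with b >= 0 whenever |b| = a or a = c, and primitive means gcd(a, b, c) = 1.
Reduced forces 3a^2 <= |D| = 187, so 1 <= a <= 7; b must have the parity of D, and c = (b^2 - D)/(4a) must be an integer >= a.
Enumerate a = 1..7, b in [-a, a]:
  a=1: (1, 1, 47)  [1]
  a=2..6: none
  a=7: (7, 3, 7)  [1]
Total reduced forms: 1 + 1 = 2
h = 2

2
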